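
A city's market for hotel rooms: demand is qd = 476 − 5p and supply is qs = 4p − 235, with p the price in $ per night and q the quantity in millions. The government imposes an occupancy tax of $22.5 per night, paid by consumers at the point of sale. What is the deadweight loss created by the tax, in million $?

Before the tax: set 476 − 5p = 4p − 235 → p* = $79, q* = 81.
With the tax collected from consumers, demand (in seller-price terms) shifts: qd = 476 − 5(p + 22.5).
New equilibrium: consumers pay $89, producers receive $66.5, q = 31. (Wedge: pb − ps = 22.5.)
Quantity falls by |ΔQ| = |81 − 31| = 50.
DWL = ½ · t · |ΔQ| = ½ · 22.5 · 50 = $562.5.

Deadweight loss = $562.5 million.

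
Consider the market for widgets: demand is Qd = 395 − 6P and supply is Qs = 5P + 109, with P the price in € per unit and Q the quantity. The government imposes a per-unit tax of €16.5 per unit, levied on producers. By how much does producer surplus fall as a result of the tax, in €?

Without the tax, 395 − 6P = 5P + 109 gives 11P = 286, so P* = €26 and Q* = 239.
With the tax collected from producers, supply shifts: Qs = 5(P − 16.5) + 109.
Solving gives Q = 194 with consumers paying €33.5 and producers receiving €17 (the €16.5 wedge).
ΔPS is the trapezoid between Q = 194 and Q = 239 of height €9: ½ · (239 + 194) · 9 = €1948.5.

Producer surplus falls by €1948.5.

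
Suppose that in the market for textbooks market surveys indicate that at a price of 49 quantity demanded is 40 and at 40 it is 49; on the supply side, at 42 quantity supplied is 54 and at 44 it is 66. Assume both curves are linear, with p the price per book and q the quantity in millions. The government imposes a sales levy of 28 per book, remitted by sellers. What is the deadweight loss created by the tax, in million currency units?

Demand slope: (49 − 40)/(40 − 49) = -1, so qd = 89 − p.
Supply slope: (66 − 54)/(44 − 42) = 6, so qs = 6p − 198.
Without the tax, 89 − p = 6p − 198 gives 7p = 287, so p* = 41 and q* = 48.
With the tax collected from sellers, supply shifts: qs = 6(p − 28) − 198.
New equilibrium: consumers pay 65, sellers receive 37, q = 24. (Wedge: pb − ps = 28.)
Quantity falls by |ΔQ| = |48 − 24| = 24.
DWL = ½ · t · |ΔQ| = ½ · 28 · 24 = 336.

Deadweight loss = 336 million.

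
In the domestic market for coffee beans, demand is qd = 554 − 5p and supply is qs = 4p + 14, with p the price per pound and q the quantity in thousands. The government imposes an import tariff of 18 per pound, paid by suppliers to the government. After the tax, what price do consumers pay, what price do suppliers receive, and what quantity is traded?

Before the tax: set 554 − 5p = 4p + 14 → p* = 60, q* = 254.
With the tax collected from suppliers, supply shifts: qs = 4(p − 18) + 14.
Solving gives q = 214 with consumers paying 68 and suppliers receiving 50 (the 18 wedge).
The less price-elastic side of the market bears the larger share of a per-unit tax.

Consumers pay 68; suppliers receive 50; quantity = 214.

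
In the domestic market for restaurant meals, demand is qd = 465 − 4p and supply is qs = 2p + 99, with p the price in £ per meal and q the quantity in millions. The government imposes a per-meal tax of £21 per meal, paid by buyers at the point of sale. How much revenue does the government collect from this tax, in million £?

Tax revenue = £4053 million.

Before the tax: set 465 − 4p = 2p + 99 → p* = £61, q* = 221.
With the tax collected from buyers, demand (in seller-price terms) shifts: qd = 465 − 4(p + 21).
Solving gives q = 193 with buyers paying £68 and producers receiving £47 (the £21 wedge).
Revenue = t · Q = 21 · 193 = £4053.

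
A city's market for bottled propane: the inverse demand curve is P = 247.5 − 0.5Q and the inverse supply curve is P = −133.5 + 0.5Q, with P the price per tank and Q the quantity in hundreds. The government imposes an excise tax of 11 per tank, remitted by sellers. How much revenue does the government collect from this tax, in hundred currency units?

Rewrite in direct form: Qd = 495 − 2P and Qs = 2P + 267.
Before the tax: set 495 − 2P = 2P + 267 → P* = 57, Q* = 381.
With the tax collected from sellers, supply shifts: Qs = 2(P − 11) + 267.
Solving gives Q = 370 with buyers paying 62.5 and sellers receiving 51.5 (the 11 wedge).
Revenue = t · Q = 11 · 370 = 4070.

Tax revenue = 4070 hundred.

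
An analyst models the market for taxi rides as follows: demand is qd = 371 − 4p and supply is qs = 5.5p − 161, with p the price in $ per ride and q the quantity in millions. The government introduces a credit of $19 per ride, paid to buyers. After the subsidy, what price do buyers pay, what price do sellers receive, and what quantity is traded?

Buyers pay $45; sellers receive $64; quantity = 191.

Before the subsidy: set 371 − 4p = 5.5p − 161 → p* = $56, q* = 147.
With a per-unit subsidy paid to buyers, each effectively pays p − 19, so demand becomes qd = 371 − 4(p − 19).
New equilibrium: buyers pay $45, sellers receive $64, q = 191. (Wedge: pb − ps = −19.)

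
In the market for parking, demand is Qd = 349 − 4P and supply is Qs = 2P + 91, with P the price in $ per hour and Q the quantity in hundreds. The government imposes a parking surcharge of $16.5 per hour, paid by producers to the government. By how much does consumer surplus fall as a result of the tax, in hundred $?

Consumer surplus falls by $913 hundred.

Without the tax, 349 − 4P = 2P + 91 gives 6P = 258, so P* = $43 and Q* = 177.
With the tax collected from producers, supply shifts: Qs = 2(P − 16.5) + 91.
Solving gives Q = 155 with consumers paying $48.5 and producers receiving $32 (the $16.5 wedge).
ΔCS is the trapezoid between Q = 155 and Q = 177 of height $5.5: ½ · (177 + 155) · 5.5 = $913.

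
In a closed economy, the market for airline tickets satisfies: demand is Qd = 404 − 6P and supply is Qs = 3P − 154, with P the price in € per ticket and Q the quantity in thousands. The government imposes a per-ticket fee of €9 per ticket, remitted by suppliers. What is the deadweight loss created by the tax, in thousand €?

Deadweight loss = €81 thousand.

Without the tax, 404 − 6P = 3P − 154 gives 9P = 558, so P* = €62 and Q* = 32.
With the tax collected from suppliers, supply shifts: Qs = 3(P − 9) − 154.
New equilibrium: consumers pay €65, suppliers receive €56, Q = 14. (Wedge: Pb − Ps = 9.)
Quantity falls by |ΔQ| = |32 − 14| = 18.
DWL = ½ · t · |ΔQ| = ½ · 9 · 18 = €81.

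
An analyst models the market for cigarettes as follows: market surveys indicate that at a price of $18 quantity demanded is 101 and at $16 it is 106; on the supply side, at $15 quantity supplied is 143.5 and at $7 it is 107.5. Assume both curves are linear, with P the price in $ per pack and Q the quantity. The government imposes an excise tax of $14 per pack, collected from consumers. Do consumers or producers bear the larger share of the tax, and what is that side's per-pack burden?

Consumers bear the larger share: $9 per pack.

Demand slope: (106 − 101)/(16 − 18) = -2.5, so Qd = 146 − 2.5P.
Supply slope: (107.5 − 143.5)/(7 − 15) = 4.5, so Qs = 4.5P + 76.
Without the tax, 146 − 2.5P = 4.5P + 76 gives 7P = 70, so P* = $10 and Q* = 121.
With the tax collected from consumers, demand (in seller-price terms) shifts: Qd = 146 − 2.5(P + 14).
New equilibrium: consumers pay $19, producers receive $5, Q = 98.5. (Wedge: Pb − Ps = 14.)
Per-pack burden: consumers $9, producers $5.
Consumers take the larger share because demand is less price-elastic here (demand slope 2.5 vs supply slope 4.5).
The less price-elastic side of the market bears the larger share of a per-unit tax.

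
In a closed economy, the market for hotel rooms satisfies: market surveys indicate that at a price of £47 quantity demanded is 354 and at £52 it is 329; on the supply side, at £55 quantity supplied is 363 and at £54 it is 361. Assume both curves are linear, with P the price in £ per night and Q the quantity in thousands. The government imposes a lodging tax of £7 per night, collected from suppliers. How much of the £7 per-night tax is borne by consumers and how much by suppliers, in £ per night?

Consumers bear £2 per night; suppliers bear £5 per night.

Demand slope: (329 − 354)/(52 − 47) = -5, so Qd = 589 − 5P.
Supply slope: (361 − 363)/(54 − 55) = 2, so Qs = 2P + 253.
Without the tax, 589 − 5P = 2P + 253 gives 7P = 336, so P* = £48 and Q* = 349.
With the tax collected from suppliers, supply shifts: Qs = 2(P − 7) + 253.
Solving gives Q = 339 with consumers paying £50 and suppliers receiving £43 (the £7 wedge).
Burden on consumers: £2; on suppliers: £5. (They sum to £7.)
The less price-elastic side of the market bears the larger share of a per-unit tax.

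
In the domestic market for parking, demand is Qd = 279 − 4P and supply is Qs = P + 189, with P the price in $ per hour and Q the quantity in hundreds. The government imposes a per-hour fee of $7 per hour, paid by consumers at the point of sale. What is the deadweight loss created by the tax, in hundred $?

Without the tax, 279 − 4P = P + 189 gives 5P = 90, so P* = $18 and Q* = 207.
With the tax collected from consumers, demand (in seller-price terms) shifts: Qd = 279 − 4(P + 7).
New equilibrium: consumers pay $19.4, sellers receive $12.4, Q = 201.4. (Wedge: Pb − Ps = 7.)
Quantity falls by |ΔQ| = |207 − 201.4| = 5.6.
DWL = ½ · t · |ΔQ| = ½ · 7 · 5.6 = $19.6.

Deadweight loss = $19.6 hundred.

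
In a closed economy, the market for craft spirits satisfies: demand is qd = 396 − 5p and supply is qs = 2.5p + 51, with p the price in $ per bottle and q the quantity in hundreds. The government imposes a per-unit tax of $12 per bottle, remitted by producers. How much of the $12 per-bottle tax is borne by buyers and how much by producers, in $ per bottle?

Without the tax, 396 − 5p = 2.5p + 51 gives 7.5p = 345, so p* = $46 and q* = 166.
With the tax collected from producers, supply shifts: qs = 2.5(p − 12) + 51.
New equilibrium: buyers pay $50, producers receive $38, q = 146. (Wedge: pb − ps = 12.)
Burden on buyers: $4; on producers: $8. (They sum to $12.)

Buyers bear $4 per bottle; producers bear $8 per bottle.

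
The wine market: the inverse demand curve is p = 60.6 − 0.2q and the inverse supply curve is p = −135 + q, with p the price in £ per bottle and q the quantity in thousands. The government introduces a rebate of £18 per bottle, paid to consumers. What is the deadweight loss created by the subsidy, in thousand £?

Deadweight loss = £135 thousand.

Rewrite in direct form: qd = 303 − 5p and qs = p + 135.
Before the subsidy: set 303 − 5p = p + 135 → p* = £28, q* = 163.
With a per-unit subsidy paid to consumers, each effectively pays p − 18, so demand becomes qd = 303 − 5(p − 18).
Solving gives q = 178 with consumers paying £25 and sellers receiving £43 (the £18 wedge).
Quantity rises by |ΔQ| = |163 − 178| = 15.
DWL = ½ · t · |ΔQ| = ½ · 18 · 15 = £135.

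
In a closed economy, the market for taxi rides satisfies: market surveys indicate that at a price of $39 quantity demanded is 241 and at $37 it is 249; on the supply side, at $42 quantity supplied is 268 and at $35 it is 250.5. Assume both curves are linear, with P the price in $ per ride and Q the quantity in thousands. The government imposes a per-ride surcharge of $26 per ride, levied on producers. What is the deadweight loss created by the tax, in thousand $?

Demand slope: (249 − 241)/(37 − 39) = -4, so Qd = 397 − 4P.
Supply slope: (250.5 − 268)/(35 − 42) = 2.5, so Qs = 2.5P + 163.
Before the tax: set 397 − 4P = 2.5P + 163 → P* = $36, Q* = 253.
With the tax collected from producers, supply shifts: Qs = 2.5(P − 26) + 163.
Solving gives Q = 213 with consumers paying $46 and producers receiving $20 (the $26 wedge).
Quantity falls by |ΔQ| = |253 − 213| = 40.
DWL = ½ · t · |ΔQ| = ½ · 26 · 40 = $520.

Deadweight loss = $520 thousand.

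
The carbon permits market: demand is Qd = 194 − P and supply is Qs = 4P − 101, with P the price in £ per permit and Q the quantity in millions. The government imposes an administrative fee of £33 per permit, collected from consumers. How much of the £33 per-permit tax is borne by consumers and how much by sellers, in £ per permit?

Without the tax, 194 − P = 4P − 101 gives 5P = 295, so P* = £59 and Q* = 135.
With the tax collected from consumers, demand (in seller-price terms) shifts: Qd = 194 − (P + 33).
Solving gives Q = 108.6 with consumers paying £85.4 and sellers receiving £52.4 (the £33 wedge).
Burden on consumers: £26.4; on sellers: £6.6. (They sum to £33.)

Consumers bear £26.4 per permit; sellers bear £6.6 per permit.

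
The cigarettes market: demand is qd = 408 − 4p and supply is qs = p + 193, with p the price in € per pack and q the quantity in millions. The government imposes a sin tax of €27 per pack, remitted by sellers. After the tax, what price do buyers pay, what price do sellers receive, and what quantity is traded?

Before the tax: set 408 − 4p = p + 193 → p* = €43, q* = 236.
With the tax collected from sellers, supply shifts: qs = (p − 27) + 193.
New equilibrium: buyers pay €48.4, sellers receive €21.4, q = 214.4. (Wedge: pb − ps = 27.)
The less price-elastic side of the market bears the larger share of a per-unit tax.

Buyers pay €48.4; sellers receive €21.4; quantity = 214.4.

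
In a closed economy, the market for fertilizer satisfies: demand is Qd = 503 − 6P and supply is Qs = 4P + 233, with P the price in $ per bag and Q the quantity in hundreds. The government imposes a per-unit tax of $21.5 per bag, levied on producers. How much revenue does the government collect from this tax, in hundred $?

Tax revenue = $6222.1 hundred.

Without the tax, 503 − 6P = 4P + 233 gives 10P = 270, so P* = $27 and Q* = 341.
With the tax collected from producers, supply shifts: Qs = 4(P − 21.5) + 233.
Solving gives Q = 289.4 with consumers paying $35.6 and producers receiving $14.1 (the $21.5 wedge).
Revenue = t · Q = 21.5 · 289.4 = $6222.1.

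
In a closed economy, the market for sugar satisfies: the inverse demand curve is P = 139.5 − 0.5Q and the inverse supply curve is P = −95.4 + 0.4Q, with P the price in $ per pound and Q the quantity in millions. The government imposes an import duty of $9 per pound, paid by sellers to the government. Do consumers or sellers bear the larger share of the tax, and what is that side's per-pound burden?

Consumers bear the larger share: $5 per pound.

Inverting to Q(P) form: Qd = 279 − 2P; Qs = 2.5P + 238.5.
Before the tax: set 279 − 2P = 2.5P + 238.5 → P* = $9, Q* = 261.
With the tax collected from sellers, supply shifts: Qs = 2.5(P − 9) + 238.5.
Solving gives Q = 251 with consumers paying $14 and sellers receiving $5 (the $9 wedge).
Per-pound burden: consumers $5, sellers $4.
Consumers take the larger share because demand is less price-elastic here (demand slope 2 vs supply slope 2.5).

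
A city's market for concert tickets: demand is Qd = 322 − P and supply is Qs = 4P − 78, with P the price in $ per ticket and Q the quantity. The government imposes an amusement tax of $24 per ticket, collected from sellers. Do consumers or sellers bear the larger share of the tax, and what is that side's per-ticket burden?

Consumers bear the larger share: $19.2 per ticket.

Before the tax: set 322 − P = 4P − 78 → P* = $80, Q* = 242.
With the tax collected from sellers, supply shifts: Qs = 4(P − 24) − 78.
New equilibrium: consumers pay $99.2, sellers receive $75.2, Q = 222.8. (Wedge: Pb − Ps = 24.)
Per-ticket burden: consumers $19.2, sellers $4.8.
Consumers take the larger share because demand is less price-elastic here (demand slope 1 vs supply slope 4).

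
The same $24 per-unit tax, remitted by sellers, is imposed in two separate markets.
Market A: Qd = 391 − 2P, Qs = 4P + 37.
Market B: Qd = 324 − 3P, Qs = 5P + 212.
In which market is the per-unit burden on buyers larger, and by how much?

Market A, by $1.

Market A: pre-tax P* = $59, Q* = 273; post-tax Q = 241; per-unit burden on buyers = $16.
Market B: pre-tax P* = $14, Q* = 282; post-tax Q = 237; per-unit burden on buyers = $15.
Difference: $16 vs $15 → market A is larger by $1.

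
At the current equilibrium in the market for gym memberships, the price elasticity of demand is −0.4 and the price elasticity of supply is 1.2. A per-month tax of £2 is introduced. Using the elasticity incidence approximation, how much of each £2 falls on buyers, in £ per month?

Buyers bear ≈ £1.5 per month.

Incidence ratio: buyers' share ≈ εs / (εs + |εd|) = 1.2 / (1.2 + 0.4) = 0.75.
So buyers bear ≈ 0.75 × £2 = £1.5; producers bear £0.5.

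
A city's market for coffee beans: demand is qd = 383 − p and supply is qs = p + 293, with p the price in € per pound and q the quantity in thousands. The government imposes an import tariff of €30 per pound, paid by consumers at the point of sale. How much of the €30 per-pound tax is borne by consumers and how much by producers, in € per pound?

Before the tax: set 383 − p = p + 293 → p* = €45, q* = 338.
With the tax collected from consumers, demand (in seller-price terms) shifts: qd = 383 − (p + 30).
Solving gives q = 323 with consumers paying €60 and producers receiving €30 (the €30 wedge).
Burden on consumers: €15; on producers: €15. (They sum to €30.)
The less price-elastic side of the market bears the larger share of a per-unit tax.

Consumers bear €15 per pound; producers bear €15 per pound.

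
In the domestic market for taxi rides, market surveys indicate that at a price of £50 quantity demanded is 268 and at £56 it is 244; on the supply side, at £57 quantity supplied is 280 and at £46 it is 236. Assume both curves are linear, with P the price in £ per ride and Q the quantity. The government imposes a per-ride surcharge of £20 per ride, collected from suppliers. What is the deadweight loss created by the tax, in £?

Demand slope: (244 − 268)/(56 − 50) = -4, so Qd = 468 − 4P.
Supply slope: (236 − 280)/(46 − 57) = 4, so Qs = 4P + 52.
Before the tax: set 468 − 4P = 4P + 52 → P* = £52, Q* = 260.
With the tax collected from suppliers, supply shifts: Qs = 4(P − 20) + 52.
New equilibrium: buyers pay £62, suppliers receive £42, Q = 220. (Wedge: Pb − Ps = 20.)
Quantity falls by |ΔQ| = |260 − 220| = 40.
DWL = ½ · t · |ΔQ| = ½ · 20 · 40 = £400.

Deadweight loss = £400.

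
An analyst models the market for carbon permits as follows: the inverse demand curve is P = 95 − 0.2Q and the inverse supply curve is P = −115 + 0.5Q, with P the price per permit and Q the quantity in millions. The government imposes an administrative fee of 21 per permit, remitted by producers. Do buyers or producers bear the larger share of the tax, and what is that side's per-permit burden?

Producers bear the larger share: 15 per permit.

Rewrite in direct form: Qd = 475 − 5P and Qs = 2P + 230.
Before the tax: set 475 − 5P = 2P + 230 → P* = 35, Q* = 300.
With the tax collected from producers, supply shifts: Qs = 2(P − 21) + 230.
Solving gives Q = 270 with buyers paying 41 and producers receiving 20 (the 21 wedge).
Per-permit burden: buyers 6, producers 15.
Producers take the larger share because supply is less price-elastic here (demand slope 5 vs supply slope 2).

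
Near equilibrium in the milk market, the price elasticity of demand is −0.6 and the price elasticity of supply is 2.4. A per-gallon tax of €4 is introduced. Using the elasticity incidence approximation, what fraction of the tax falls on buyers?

Incidence ratio: buyers' share ≈ εs / (εs + |εd|) = 2.4 / (2.4 + 0.6) = 0.8.
Supply is the more elastic side, so buyers bear the larger share.

Buyers' share ≈ 0.8.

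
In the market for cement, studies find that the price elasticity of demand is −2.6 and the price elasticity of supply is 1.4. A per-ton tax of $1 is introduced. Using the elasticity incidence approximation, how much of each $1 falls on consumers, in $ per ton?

Incidence ratio: consumers' share ≈ εs / (εs + |εd|) = 1.4 / (1.4 + 2.6) = 0.35.
So consumers bear ≈ 0.35 × $1 = $0.35; sellers bear $0.65.

Consumers bear ≈ $0.35 per ton.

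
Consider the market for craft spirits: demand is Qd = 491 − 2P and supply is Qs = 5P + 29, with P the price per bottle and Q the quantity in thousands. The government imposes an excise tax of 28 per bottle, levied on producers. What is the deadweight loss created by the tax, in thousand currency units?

Before the tax: set 491 − 2P = 5P + 29 → P* = 66, Q* = 359.
With the tax collected from producers, supply shifts: Qs = 5(P − 28) + 29.
New equilibrium: consumers pay 86, producers receive 58, Q = 319. (Wedge: Pb − Ps = 28.)
Quantity falls by |ΔQ| = |359 − 319| = 40.
DWL = ½ · t · |ΔQ| = ½ · 28 · 40 = 560.

Deadweight loss = 560 thousand.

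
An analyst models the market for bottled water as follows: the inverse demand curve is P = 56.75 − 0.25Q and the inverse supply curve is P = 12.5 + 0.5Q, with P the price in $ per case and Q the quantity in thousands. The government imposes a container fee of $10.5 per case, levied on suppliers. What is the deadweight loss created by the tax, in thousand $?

Deadweight loss = $73.5 thousand.

Inverting to Q(P) form: Qd = 227 − 4P; Qs = 2P − 25.
Without the tax, 227 − 4P = 2P − 25 gives 6P = 252, so P* = $42 and Q* = 59.
With the tax collected from suppliers, supply shifts: Qs = 2(P − 10.5) − 25.
Solving gives Q = 45 with consumers paying $45.5 and suppliers receiving $35 (the $10.5 wedge).
Quantity falls by |ΔQ| = |59 − 45| = 14.
DWL = ½ · t · |ΔQ| = ½ · 10.5 · 14 = $73.5.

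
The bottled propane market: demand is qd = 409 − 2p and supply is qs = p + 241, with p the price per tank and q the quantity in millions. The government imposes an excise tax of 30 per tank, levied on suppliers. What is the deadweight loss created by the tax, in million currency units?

Before the tax: set 409 − 2p = p + 241 → p* = 56, q* = 297.
With the tax collected from suppliers, supply shifts: qs = (p − 30) + 241.
New equilibrium: consumers pay 66, suppliers receive 36, q = 277. (Wedge: pb − ps = 30.)
Quantity falls by |ΔQ| = |297 − 277| = 20.
DWL = ½ · t · |ΔQ| = ½ · 30 · 20 = 300.

Deadweight loss = 300 million.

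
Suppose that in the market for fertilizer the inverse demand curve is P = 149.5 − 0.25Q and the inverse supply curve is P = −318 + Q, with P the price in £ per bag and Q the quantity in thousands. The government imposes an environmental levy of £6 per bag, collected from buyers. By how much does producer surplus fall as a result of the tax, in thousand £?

Producer surplus falls by £1783.68 thousand.

Inverting to Q(P) form: Qd = 598 − 4P; Qs = P + 318.
Before the tax: set 598 − 4P = P + 318 → P* = £56, Q* = 374.
With the tax collected from buyers, demand (in seller-price terms) shifts: Qd = 598 − 4(P + 6).
Solving gives Q = 369.2 with buyers paying £57.2 and producers receiving £51.2 (the £6 wedge).
ΔPS is the trapezoid between Q = 369.2 and Q = 374 of height £4.8: ½ · (374 + 369.2) · 4.8 = £1783.68.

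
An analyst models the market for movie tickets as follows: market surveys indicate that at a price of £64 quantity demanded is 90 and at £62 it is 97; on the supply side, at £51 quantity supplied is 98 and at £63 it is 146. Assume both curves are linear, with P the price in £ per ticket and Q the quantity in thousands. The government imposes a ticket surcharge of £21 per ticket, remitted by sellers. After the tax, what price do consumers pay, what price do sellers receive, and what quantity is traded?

Demand slope: (97 − 90)/(62 − 64) = -3.5, so Qd = 314 − 3.5P.
Supply slope: (146 − 98)/(63 − 51) = 4, so Qs = 4P − 106.
Without the tax, 314 − 3.5P = 4P − 106 gives 7.5P = 420, so P* = £56 and Q* = 118.
With the tax collected from sellers, supply shifts: Qs = 4(P − 21) − 106.
Solving gives Q = 78.8 with consumers paying £67.2 and sellers receiving £46.2 (the £21 wedge).
The less price-elastic side of the market bears the larger share of a per-unit tax.

Consumers pay £67.2; sellers receive £46.2; quantity = 78.8.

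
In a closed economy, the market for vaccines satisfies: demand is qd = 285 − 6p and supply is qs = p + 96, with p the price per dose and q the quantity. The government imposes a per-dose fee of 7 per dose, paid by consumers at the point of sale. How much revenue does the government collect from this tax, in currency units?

Without the tax, 285 − 6p = p + 96 gives 7p = 189, so p* = 27 and q* = 123.
With the tax collected from consumers, demand (in seller-price terms) shifts: qd = 285 − 6(p + 7).
New equilibrium: consumers pay 28, producers receive 21, q = 117. (Wedge: pb − ps = 7.)
Revenue = t · Q = 7 · 117 = 819.

Tax revenue = 819.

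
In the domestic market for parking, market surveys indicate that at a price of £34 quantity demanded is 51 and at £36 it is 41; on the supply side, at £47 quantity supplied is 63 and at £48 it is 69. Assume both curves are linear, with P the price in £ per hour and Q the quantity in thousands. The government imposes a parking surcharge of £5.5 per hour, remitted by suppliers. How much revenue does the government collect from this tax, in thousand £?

Demand slope: (41 − 51)/(36 − 34) = -5, so Qd = 221 − 5P.
Supply slope: (69 − 63)/(48 − 47) = 6, so Qs = 6P − 219.
Without the tax, 221 − 5P = 6P − 219 gives 11P = 440, so P* = £40 and Q* = 21.
With the tax collected from suppliers, supply shifts: Qs = 6(P − 5.5) − 219.
Solving gives Q = 6 with consumers paying £43 and suppliers receiving £37.5 (the £5.5 wedge).
Revenue = t · Q = 5.5 · 6 = £33.

Tax revenue = £33 thousand.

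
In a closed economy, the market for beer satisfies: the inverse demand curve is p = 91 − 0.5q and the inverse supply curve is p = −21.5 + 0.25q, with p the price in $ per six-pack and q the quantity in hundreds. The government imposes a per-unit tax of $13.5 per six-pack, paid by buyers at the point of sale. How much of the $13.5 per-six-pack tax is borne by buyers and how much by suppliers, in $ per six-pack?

Inverting to q(p) form: qd = 182 − 2p; qs = 4p + 86.
Without the tax, 182 − 2p = 4p + 86 gives 6p = 96, so p* = $16 and q* = 150.
With the tax collected from buyers, demand (in seller-price terms) shifts: qd = 182 − 2(p + 13.5).
Solving gives q = 132 with buyers paying $25 and suppliers receiving $11.5 (the $13.5 wedge).
Burden on buyers: $9; on suppliers: $4.5. (They sum to $13.5.)

Buyers bear $9 per six-pack; suppliers bear $4.5 per six-pack.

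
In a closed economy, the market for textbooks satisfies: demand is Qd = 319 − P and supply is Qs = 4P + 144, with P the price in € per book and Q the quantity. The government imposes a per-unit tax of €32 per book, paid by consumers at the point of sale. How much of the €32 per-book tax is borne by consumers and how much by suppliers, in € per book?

Consumers bear €25.6 per book; suppliers bear €6.4 per book.

Without the tax, 319 − P = 4P + 144 gives 5P = 175, so P* = €35 and Q* = 284.
With the tax collected from consumers, demand (in seller-price terms) shifts: Qd = 319 − (P + 32).
New equilibrium: consumers pay €60.6, suppliers receive €28.6, Q = 258.4. (Wedge: Pb − Ps = 32.)
Burden on consumers: €25.6; on suppliers: €6.4. (They sum to €32.)
The less price-elastic side of the market bears the larger share of a per-unit tax.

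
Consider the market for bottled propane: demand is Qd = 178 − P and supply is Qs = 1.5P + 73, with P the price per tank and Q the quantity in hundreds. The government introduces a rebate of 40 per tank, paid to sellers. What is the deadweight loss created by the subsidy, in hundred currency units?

Deadweight loss = 480 hundred.

Before the subsidy: set 178 − P = 1.5P + 73 → P* = 42, Q* = 136.
With a per-unit subsidy paid to sellers, each receives P + 40 per unit sold, so supply becomes Qs = 1.5(P + 40) + 73.
Solving gives Q = 160 with buyers paying 18 and sellers receiving 58 (the 40 wedge).
Quantity rises by |ΔQ| = |136 − 160| = 24.
DWL = ½ · t · |ΔQ| = ½ · 40 · 24 = 480.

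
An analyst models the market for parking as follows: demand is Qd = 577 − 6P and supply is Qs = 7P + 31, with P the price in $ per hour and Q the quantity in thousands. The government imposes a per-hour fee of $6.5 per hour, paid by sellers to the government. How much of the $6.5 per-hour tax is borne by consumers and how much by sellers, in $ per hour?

Consumers bear $3.5 per hour; sellers bear $3 per hour.

Before the tax: set 577 − 6P = 7P + 31 → P* = $42, Q* = 325.
With the tax collected from sellers, supply shifts: Qs = 7(P − 6.5) + 31.
New equilibrium: consumers pay $45.5, sellers receive $39, Q = 304. (Wedge: Pb − Ps = 6.5.)
Burden on consumers: $3.5; on sellers: $3. (They sum to $6.5.)
The less price-elastic side of the market bears the larger share of a per-unit tax.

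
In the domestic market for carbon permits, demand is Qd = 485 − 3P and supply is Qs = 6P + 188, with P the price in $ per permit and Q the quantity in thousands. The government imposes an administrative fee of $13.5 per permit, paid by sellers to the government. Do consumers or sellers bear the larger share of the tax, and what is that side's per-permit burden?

Consumers bear the larger share: $9 per permit.

Before the tax: set 485 − 3P = 6P + 188 → P* = $33, Q* = 386.
With the tax collected from sellers, supply shifts: Qs = 6(P − 13.5) + 188.
Solving gives Q = 359 with consumers paying $42 and sellers receiving $28.5 (the $13.5 wedge).
Per-permit burden: consumers $9, sellers $4.5.
Consumers take the larger share because demand is less price-elastic here (demand slope 3 vs supply slope 6).
The less price-elastic side of the market bears the larger share of a per-unit tax.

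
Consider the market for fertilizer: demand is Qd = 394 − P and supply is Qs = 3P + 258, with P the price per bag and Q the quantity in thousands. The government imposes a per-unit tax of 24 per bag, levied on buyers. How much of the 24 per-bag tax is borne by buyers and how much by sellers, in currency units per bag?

Before the tax: set 394 − P = 3P + 258 → P* = 34, Q* = 360.
With the tax collected from buyers, demand (in seller-price terms) shifts: Qd = 394 − (P + 24).
New equilibrium: buyers pay 52, sellers receive 28, Q = 342. (Wedge: Pb − Ps = 24.)
Burden on buyers: 18; on sellers: 6. (They sum to 24.)
The less price-elastic side of the market bears the larger share of a per-unit tax.

Buyers bear 18 per bag; sellers bear 6 per bag.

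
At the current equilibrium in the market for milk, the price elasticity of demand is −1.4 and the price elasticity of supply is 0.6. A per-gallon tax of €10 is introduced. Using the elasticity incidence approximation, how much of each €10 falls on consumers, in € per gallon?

Incidence ratio: consumers' share ≈ εs / (εs + |εd|) = 0.6 / (0.6 + 1.4) = 0.3.
So consumers bear ≈ 0.3 × €10 = €3; sellers bear €7.

Consumers bear ≈ €3 per gallon.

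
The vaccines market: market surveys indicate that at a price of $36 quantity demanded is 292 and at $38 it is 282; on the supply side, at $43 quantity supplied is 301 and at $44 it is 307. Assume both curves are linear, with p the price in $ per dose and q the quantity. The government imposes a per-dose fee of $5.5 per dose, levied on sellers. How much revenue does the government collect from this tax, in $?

Demand slope: (282 − 292)/(38 − 36) = -5, so qd = 472 − 5p.
Supply slope: (307 − 301)/(44 − 43) = 6, so qs = 6p + 43.
Before the tax: set 472 − 5p = 6p + 43 → p* = $39, q* = 277.
With the tax collected from sellers, supply shifts: qs = 6(p − 5.5) + 43.
Solving gives q = 262 with consumers paying $42 and sellers receiving $36.5 (the $5.5 wedge).
Revenue = t · Q = 5.5 · 262 = $1441.

Tax revenue = $1441.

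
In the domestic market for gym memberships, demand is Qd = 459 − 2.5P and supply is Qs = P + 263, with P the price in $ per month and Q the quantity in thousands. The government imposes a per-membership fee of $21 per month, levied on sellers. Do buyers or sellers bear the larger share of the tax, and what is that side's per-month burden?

Without the tax, 459 − 2.5P = P + 263 gives 3.5P = 196, so P* = $56 and Q* = 319.
With the tax collected from sellers, supply shifts: Qs = (P − 21) + 263.
New equilibrium: buyers pay $62, sellers receive $41, Q = 304. (Wedge: Pb − Ps = 21.)
Per-month burden: buyers $6, sellers $15.
Sellers take the larger share because supply is less price-elastic here (demand slope 2.5 vs supply slope 1).

Sellers bear the larger share: $15 per month.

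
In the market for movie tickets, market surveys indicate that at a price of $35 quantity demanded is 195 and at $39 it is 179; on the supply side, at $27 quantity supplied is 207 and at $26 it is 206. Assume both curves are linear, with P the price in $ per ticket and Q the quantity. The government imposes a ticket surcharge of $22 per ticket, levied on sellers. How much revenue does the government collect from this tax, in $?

Demand slope: (179 − 195)/(39 − 35) = -4, so Qd = 335 − 4P.
Supply slope: (206 − 207)/(26 − 27) = 1, so Qs = P + 180.
Without the tax, 335 − 4P = P + 180 gives 5P = 155, so P* = $31 and Q* = 211.
With the tax collected from sellers, supply shifts: Qs = (P − 22) + 180.
Solving gives Q = 193.4 with buyers paying $35.4 and sellers receiving $13.4 (the $22 wedge).
Revenue = t · Q = 22 · 193.4 = $4254.8.

Tax revenue = $4254.8.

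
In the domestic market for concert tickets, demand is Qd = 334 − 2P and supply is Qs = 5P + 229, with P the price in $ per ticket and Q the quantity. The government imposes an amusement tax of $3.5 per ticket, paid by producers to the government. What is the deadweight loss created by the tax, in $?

Deadweight loss = $8.75.

Before the tax: set 334 − 2P = 5P + 229 → P* = $15, Q* = 304.
With the tax collected from producers, supply shifts: Qs = 5(P − 3.5) + 229.
New equilibrium: buyers pay $17.5, producers receive $14, Q = 299. (Wedge: Pb − Ps = 3.5.)
Quantity falls by |ΔQ| = |304 − 299| = 5.
DWL = ½ · t · |ΔQ| = ½ · 3.5 · 5 = $8.75.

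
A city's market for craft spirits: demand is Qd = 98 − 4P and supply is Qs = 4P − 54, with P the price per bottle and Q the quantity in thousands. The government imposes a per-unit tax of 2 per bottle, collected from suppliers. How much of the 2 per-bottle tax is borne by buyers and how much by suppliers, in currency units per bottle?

Without the tax, 98 − 4P = 4P − 54 gives 8P = 152, so P* = 19 and Q* = 22.
With the tax collected from suppliers, supply shifts: Qs = 4(P − 2) − 54.
New equilibrium: buyers pay 20, suppliers receive 18, Q = 18. (Wedge: Pb − Ps = 2.)
Burden on buyers: 1; on suppliers: 1. (They sum to 2.)

Buyers bear 1 per bottle; suppliers bear 1 per bottle.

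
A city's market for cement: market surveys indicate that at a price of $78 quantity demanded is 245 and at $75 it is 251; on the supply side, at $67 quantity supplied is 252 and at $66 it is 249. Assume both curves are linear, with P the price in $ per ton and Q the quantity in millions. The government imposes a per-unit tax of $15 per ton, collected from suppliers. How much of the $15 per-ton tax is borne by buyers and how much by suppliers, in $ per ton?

Buyers bear $9 per ton; suppliers bear $6 per ton.

Demand slope: (251 − 245)/(75 − 78) = -2, so Qd = 401 − 2P.
Supply slope: (249 − 252)/(66 − 67) = 3, so Qs = 3P + 51.
Before the tax: set 401 − 2P = 3P + 51 → P* = $70, Q* = 261.
With the tax collected from suppliers, supply shifts: Qs = 3(P − 15) + 51.
New equilibrium: buyers pay $79, suppliers receive $64, Q = 243. (Wedge: Pb − Ps = 15.)
Burden on buyers: $9; on suppliers: $6. (They sum to $15.)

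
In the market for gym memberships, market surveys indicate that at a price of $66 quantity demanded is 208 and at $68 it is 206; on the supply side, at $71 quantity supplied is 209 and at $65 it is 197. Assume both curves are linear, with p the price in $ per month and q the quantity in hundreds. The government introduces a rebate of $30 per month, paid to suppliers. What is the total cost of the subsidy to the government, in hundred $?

Demand slope: (206 − 208)/(68 − 66) = -1, so qd = 274 − p.
Supply slope: (197 − 209)/(65 − 71) = 2, so qs = 2p + 67.
Before the subsidy: set 274 − p = 2p + 67 → p* = $69, q* = 205.
With a per-unit subsidy paid to suppliers, each receives p + 30 per unit sold, so supply becomes qs = 2(p + 30) + 67.
New equilibrium: consumers pay $49, suppliers receive $79, q = 225. (Wedge: pb − ps = −30.)
Outlay = t · Q = 30 · 225 = $6750.

Government outlay = $6750 hundred.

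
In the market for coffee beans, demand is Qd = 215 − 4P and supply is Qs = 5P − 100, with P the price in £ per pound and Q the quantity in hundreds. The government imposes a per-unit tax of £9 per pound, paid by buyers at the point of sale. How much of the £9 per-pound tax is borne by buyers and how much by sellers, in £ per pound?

Without the tax, 215 − 4P = 5P − 100 gives 9P = 315, so P* = £35 and Q* = 75.
With the tax collected from buyers, demand (in seller-price terms) shifts: Qd = 215 − 4(P + 9).
Solving gives Q = 55 with buyers paying £40 and sellers receiving £31 (the £9 wedge).
Burden on buyers: £5; on sellers: £4. (They sum to £9.)
The less price-elastic side of the market bears the larger share of a per-unit tax.

Buyers bear £5 per pound; sellers bear £4 per pound.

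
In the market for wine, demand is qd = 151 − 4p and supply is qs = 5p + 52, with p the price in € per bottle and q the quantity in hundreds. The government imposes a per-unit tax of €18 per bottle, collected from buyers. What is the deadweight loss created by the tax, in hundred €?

Before the tax: set 151 − 4p = 5p + 52 → p* = €11, q* = 107.
With the tax collected from buyers, demand (in seller-price terms) shifts: qd = 151 − 4(p + 18).
Solving gives q = 67 with buyers paying €21 and producers receiving €3 (the €18 wedge).
Quantity falls by |ΔQ| = |107 − 67| = 40.
DWL = ½ · t · |ΔQ| = ½ · 18 · 40 = €360.

Deadweight loss = €360 hundred.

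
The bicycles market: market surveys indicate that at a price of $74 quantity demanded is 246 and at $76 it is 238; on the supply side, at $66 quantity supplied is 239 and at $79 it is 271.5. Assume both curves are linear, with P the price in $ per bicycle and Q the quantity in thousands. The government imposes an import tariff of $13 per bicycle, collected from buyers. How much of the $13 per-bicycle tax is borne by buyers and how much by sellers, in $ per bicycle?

Demand slope: (238 − 246)/(76 − 74) = -4, so Qd = 542 − 4P.
Supply slope: (271.5 − 239)/(79 − 66) = 2.5, so Qs = 2.5P + 74.
Without the tax, 542 − 4P = 2.5P + 74 gives 6.5P = 468, so P* = $72 and Q* = 254.
With the tax collected from buyers, demand (in seller-price terms) shifts: Qd = 542 − 4(P + 13).
Solving gives Q = 234 with buyers paying $77 and sellers receiving $64 (the $13 wedge).
Burden on buyers: $5; on sellers: $8. (They sum to $13.)
The less price-elastic side of the market bears the larger share of a per-unit tax.

Buyers bear $5 per bicycle; sellers bear $8 per bicycle.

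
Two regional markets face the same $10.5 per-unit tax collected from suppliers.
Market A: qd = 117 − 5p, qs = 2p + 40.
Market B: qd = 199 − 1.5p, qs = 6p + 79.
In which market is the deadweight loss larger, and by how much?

Market A, by $12.6.

Market A: pre-tax p* = $11, q* = 62; post-tax q = 47; deadweight loss = $78.75.
Market B: pre-tax p* = $16, q* = 175; post-tax q = 162.4; deadweight loss = $66.15.
Difference: $78.75 vs $66.15 → market A is larger by $12.6.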